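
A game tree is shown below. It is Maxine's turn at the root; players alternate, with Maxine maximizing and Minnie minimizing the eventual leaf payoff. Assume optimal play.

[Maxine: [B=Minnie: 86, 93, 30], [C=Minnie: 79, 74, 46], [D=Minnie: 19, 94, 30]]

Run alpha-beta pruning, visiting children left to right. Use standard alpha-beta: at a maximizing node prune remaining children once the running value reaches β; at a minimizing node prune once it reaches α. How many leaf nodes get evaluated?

B [α=-∞,β=+∞]: v=30
C [α=30,β=+∞]: v=46
D [α=46,β=+∞]: v=19 after child 1 ≤ α → α-cutoff, skip 2
Root [α=-∞,β=+∞]: v=46
Leaves evaluated: 7 of 9.

7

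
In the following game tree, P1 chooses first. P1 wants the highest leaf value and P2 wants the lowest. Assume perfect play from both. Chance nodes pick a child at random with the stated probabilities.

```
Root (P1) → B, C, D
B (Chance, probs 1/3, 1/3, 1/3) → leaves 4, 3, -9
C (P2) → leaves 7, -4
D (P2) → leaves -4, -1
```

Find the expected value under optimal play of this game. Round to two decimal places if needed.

B (Chance): 1/3·4 + 1/3·3 + 1/3·-9 = -0.67
C (P2): min(7, -4) = -4
D (P2): min(-4, -1) = -4
Root (P1): max(-0.67, -4, -4) = -0.67

-0.67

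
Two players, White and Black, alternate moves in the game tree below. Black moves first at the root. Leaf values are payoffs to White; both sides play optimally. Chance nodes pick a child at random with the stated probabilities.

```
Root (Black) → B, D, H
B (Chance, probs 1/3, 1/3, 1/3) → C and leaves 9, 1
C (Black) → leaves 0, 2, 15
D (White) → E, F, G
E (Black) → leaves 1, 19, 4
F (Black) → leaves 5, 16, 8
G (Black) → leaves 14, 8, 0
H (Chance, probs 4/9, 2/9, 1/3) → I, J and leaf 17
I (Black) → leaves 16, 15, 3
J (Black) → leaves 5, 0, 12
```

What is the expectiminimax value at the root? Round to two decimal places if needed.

3.33

C (Black): min(0, 2, 15) = 0
B (Chance): 1/3·0 + 1/3·9 + 1/3·1 = 3.33
E (Black): min(1, 19, 4) = 1
F (Black): min(5, 16, 8) = 5
G (Black): min(14, 8, 0) = 0
D (White): max(1, 5, 0) = 5
I (Black): min(16, 15, 3) = 3
J (Black): min(5, 0, 12) = 0
H (Chance): 4/9·3 + 2/9·0 + 1/3·17 = 7
Root (Black): min(3.33, 5, 7) = 3.33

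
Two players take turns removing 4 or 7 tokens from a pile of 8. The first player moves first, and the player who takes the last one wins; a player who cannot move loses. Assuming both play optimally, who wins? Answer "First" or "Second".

First

Positions where the player to move wins (W) vs loses (L):
i:   0  1  2  3  4  5  6  7  8
     L  L  L  L  W  W  W  W  W
Position 8 is W, so the first player wins.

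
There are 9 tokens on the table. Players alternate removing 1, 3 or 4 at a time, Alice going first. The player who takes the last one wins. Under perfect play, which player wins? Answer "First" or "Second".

W/L table (W = player to move can force a win):
i:   0  1  2  3  4  5  6  7  8  9
     L  W  L  W  W  W  W  L  W  L
Position 9 is L, so the second player wins.

Second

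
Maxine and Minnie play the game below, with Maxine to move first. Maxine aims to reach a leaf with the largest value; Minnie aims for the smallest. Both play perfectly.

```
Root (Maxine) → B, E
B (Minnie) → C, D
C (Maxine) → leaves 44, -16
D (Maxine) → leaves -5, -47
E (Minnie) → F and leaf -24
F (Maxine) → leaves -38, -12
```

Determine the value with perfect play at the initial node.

-5

C (Maxine): max(44, -16) = 44
D (Maxine): max(-5, -47) = -5
B (Minnie): min(44, -5) = -5
F (Maxine): max(-38, -12) = -12
E (Minnie): min(-12, -24) = -24
Root (Maxine): max(-5, -24) = -5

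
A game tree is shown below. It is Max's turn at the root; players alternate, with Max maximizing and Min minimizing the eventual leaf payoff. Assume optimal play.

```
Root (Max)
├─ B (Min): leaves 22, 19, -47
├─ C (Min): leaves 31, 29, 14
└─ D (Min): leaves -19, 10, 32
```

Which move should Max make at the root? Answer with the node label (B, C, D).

C

B (Min): min(22, 19, -47) = -47
C (Min): min(31, 29, 14) = 14
D (Min): min(-19, 10, 32) = -19
Root (Max): max(-47, 14, -19) = 14
Max picks the child with the highest value: C (value 14).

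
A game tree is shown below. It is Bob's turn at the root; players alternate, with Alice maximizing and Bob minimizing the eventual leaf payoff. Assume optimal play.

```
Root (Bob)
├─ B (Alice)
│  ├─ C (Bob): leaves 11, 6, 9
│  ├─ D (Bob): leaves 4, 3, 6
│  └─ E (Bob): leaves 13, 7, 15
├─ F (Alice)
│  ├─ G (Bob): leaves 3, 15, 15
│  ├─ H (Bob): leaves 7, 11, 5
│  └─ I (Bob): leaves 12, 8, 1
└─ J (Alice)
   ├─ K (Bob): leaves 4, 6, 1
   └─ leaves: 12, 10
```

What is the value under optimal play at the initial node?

5

C (Bob): min(11, 6, 9) = 6
D (Bob): min(4, 3, 6) = 3
E (Bob): min(13, 7, 15) = 7
B (Alice): max(6, 3, 7) = 7
G (Bob): min(3, 15, 15) = 3
H (Bob): min(7, 11, 5) = 5
I (Bob): min(12, 8, 1) = 1
F (Alice): max(3, 5, 1) = 5
K (Bob): min(4, 6, 1) = 1
J (Alice): max(1, 12, 10) = 12
Root (Bob): min(7, 5, 12) = 5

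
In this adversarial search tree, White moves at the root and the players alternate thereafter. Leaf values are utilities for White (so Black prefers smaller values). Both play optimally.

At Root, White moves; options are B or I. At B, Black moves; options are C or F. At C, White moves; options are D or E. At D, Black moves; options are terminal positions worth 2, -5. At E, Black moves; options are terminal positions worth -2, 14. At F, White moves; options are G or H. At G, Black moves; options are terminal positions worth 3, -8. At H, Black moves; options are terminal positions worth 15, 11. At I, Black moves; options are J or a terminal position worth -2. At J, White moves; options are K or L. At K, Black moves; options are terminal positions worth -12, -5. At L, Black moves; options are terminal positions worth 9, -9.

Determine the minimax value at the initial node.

-2

D (Black): min(2, -5) = -5
E (Black): min(-2, 14) = -2
C (White): max(-5, -2) = -2
G (Black): min(3, -8) = -8
H (Black): min(15, 11) = 11
F (White): max(-8, 11) = 11
B (Black): min(-2, 11) = -2
K (Black): min(-12, -5) = -12
L (Black): min(9, -9) = -9
J (White): max(-12, -9) = -9
I (Black): min(-9, -2) = -9
Root (White): max(-2, -9) = -2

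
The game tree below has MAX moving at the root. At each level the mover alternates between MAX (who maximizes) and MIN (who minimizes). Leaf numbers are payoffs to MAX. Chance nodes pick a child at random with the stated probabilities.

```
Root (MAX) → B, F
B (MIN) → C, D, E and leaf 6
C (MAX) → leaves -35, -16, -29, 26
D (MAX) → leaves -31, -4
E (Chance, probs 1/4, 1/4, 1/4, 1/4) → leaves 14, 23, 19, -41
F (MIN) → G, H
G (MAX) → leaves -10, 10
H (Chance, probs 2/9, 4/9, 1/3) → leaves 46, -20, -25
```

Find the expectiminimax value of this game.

C (MAX): max(-35, -16, -29, 26) = 26
D (MAX): max(-31, -4) = -4
E (Chance): 1/4·14 + 1/4·23 + 1/4·19 + 1/4·-41 = 3.75
B (MIN): min(26, -4, 3.75, 6) = -4
G (MAX): max(-10, 10) = 10
H (Chance): 2/9·46 + 4/9·-20 + 1/3·-25 = -7
F (MIN): min(10, -7) = -7
Root (MAX): max(-4, -7) = -4

-4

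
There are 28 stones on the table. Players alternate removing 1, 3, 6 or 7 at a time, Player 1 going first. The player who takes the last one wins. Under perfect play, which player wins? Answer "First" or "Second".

W/L table (W = player to move can force a win):
i:   0  1  2  3  4  5  6  7  8  9 10 11 12 13 14 15 16 17 18 19 20 21 22 23 24 25 26 27 28
     L  W  L  W  L  W  W  W  W  W  W  W  L  W  L  W  L  W  W  W  W  W  W  W  L  W  L  W  L
Position 28 is L, so the second player wins.

Second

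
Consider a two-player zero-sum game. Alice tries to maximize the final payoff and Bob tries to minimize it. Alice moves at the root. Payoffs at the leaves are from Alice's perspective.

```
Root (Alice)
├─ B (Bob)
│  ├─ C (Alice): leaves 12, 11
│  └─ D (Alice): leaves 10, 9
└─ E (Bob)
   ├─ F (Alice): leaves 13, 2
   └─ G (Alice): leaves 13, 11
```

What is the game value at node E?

F: max(13, 2) = 13
G: max(13, 11) = 13
E: min(13, 13) = 13

13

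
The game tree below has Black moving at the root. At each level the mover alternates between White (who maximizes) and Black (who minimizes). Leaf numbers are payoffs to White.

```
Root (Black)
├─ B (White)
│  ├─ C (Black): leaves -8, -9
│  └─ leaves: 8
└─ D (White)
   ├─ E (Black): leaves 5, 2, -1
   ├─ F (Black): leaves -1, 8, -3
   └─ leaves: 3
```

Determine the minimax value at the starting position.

C (Black): min(-8, -9) = -9
B (White): max(-9, 8) = 8
E (Black): min(5, 2, -1) = -1
F (Black): min(-1, 8, -3) = -3
D (White): max(-1, -3, 3) = 3
Root (Black): min(8, 3) = 3

3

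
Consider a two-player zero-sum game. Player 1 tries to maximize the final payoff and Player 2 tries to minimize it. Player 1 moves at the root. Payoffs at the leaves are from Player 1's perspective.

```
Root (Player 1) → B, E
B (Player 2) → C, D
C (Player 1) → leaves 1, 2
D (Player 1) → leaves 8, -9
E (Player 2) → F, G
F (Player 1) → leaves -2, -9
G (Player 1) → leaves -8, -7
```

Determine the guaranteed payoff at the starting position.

C (Player 1): max(1, 2) = 2
D (Player 1): max(8, -9) = 8
B (Player 2): min(2, 8) = 2
F (Player 1): max(-2, -9) = -2
G (Player 1): max(-8, -7) = -7
E (Player 2): min(-2, -7) = -7
Root (Player 1): max(2, -7) = 2

2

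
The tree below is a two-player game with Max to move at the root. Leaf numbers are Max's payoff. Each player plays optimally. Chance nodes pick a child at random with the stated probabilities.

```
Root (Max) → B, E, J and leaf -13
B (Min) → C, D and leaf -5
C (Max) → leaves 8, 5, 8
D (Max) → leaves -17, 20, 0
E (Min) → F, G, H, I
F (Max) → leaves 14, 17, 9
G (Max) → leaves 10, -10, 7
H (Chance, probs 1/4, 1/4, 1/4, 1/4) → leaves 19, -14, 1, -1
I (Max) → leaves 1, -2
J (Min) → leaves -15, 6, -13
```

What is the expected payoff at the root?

1

C (Max): max(8, 5, 8) = 8
D (Max): max(-17, 20, 0) = 20
B (Min): min(8, 20, -5) = -5
F (Max): max(14, 17, 9) = 17
G (Max): max(10, -10, 7) = 10
H (Chance): 1/4·19 + 1/4·-14 + 1/4·1 + 1/4·-1 = 1.25
I (Max): max(1, -2) = 1
E (Min): min(17, 10, 1.25, 1) = 1
J (Min): min(-15, 6, -13) = -15
Root (Max): max(-5, 1, -15, -13) = 1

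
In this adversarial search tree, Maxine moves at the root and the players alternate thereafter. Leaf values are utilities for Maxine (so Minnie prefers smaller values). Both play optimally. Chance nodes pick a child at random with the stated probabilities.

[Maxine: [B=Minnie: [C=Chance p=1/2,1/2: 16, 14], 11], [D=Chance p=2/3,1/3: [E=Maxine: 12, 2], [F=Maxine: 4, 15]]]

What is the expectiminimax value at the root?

13

C (Chance): 1/2·16 + 1/2·14 = 15
B (Minnie): min(15, 11) = 11
E (Maxine): max(12, 2) = 12
F (Maxine): max(4, 15) = 15
D (Chance): 2/3·12 + 1/3·15 = 13
Root (Maxine): max(11, 13) = 13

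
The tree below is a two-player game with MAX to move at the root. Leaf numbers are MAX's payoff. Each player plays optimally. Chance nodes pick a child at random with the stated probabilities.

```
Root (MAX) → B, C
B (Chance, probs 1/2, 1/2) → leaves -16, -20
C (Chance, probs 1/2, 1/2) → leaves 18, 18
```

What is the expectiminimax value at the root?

18

B (Chance): 1/2·-16 + 1/2·-20 = -18
C (Chance): 1/2·18 + 1/2·18 = 18
Root (MAX): max(-18, 18) = 18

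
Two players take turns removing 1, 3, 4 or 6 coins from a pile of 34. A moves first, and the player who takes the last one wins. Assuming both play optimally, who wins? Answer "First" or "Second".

W/L table (W = player to move can force a win):
i:   0  1  2  3  4  5  6  7  8  9 10 11 12 13 14 15 16 17 18 19 20 21 22 23 24 25 26 27 28 29 30 31 32 33 34
     L  W  L  W  W  W  W  L  W  L  W  W  W  W  L  W  L  W  W  W  W  L  W  L  W  W  W  W  L  W  L  W  W  W  W
Position 34 is W, so the first player wins.

First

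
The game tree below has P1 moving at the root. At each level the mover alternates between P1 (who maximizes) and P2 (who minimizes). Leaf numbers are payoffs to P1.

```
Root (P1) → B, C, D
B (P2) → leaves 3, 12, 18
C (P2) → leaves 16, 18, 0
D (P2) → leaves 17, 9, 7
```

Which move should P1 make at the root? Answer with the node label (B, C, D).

D

B (P2): min(3, 12, 18) = 3
C (P2): min(16, 18, 0) = 0
D (P2): min(17, 9, 7) = 7
Root (P1): max(3, 0, 7) = 7
P1 picks the child with the highest value: D (value 7).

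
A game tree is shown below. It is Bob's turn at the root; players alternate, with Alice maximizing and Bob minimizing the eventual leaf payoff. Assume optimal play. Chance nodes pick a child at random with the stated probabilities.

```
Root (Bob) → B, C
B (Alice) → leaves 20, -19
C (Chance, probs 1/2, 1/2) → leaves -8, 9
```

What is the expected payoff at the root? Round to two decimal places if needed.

0.5

B (Alice): max(20, -19) = 20
C (Chance): 1/2·-8 + 1/2·9 = 0.5
Root (Bob): min(20, 0.5) = 0.5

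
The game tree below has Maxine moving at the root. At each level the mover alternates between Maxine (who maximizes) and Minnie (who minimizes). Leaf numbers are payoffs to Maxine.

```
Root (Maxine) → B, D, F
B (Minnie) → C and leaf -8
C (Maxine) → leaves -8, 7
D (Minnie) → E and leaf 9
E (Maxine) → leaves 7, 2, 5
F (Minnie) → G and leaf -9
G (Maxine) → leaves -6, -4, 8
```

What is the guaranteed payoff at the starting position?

7

C (Maxine): max(-8, 7) = 7
B (Minnie): min(7, -8) = -8
E (Maxine): max(7, 2, 5) = 7
D (Minnie): min(7, 9) = 7
G (Maxine): max(-6, -4, 8) = 8
F (Minnie): min(8, -9) = -9
Root (Maxine): max(-8, 7, -9) = 7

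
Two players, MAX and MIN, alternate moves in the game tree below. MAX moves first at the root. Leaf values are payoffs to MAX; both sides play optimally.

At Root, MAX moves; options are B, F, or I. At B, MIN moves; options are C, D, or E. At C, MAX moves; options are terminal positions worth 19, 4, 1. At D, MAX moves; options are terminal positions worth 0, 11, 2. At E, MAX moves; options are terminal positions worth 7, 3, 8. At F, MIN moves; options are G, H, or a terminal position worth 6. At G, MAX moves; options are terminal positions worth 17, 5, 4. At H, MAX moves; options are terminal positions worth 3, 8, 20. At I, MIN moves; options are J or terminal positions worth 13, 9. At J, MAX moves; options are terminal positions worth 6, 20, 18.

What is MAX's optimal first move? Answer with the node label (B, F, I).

C (MAX): max(19, 4, 1) = 19
D (MAX): max(0, 11, 2) = 11
E (MAX): max(7, 3, 8) = 8
B (MIN): min(19, 11, 8) = 8
G (MAX): max(17, 5, 4) = 17
H (MAX): max(3, 8, 20) = 20
F (MIN): min(17, 20, 6) = 6
J (MAX): max(6, 20, 18) = 20
I (MIN): min(20, 13, 9) = 9
Root (MAX): max(8, 6, 9) = 9
MAX picks the child with the highest value: I (value 9).

I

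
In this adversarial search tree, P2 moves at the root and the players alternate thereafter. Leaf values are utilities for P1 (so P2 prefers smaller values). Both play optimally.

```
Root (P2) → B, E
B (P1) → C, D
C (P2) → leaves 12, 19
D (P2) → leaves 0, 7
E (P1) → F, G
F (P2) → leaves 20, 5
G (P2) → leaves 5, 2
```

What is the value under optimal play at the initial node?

C (P2): min(12, 19) = 12
D (P2): min(0, 7) = 0
B (P1): max(12, 0) = 12
F (P2): min(20, 5) = 5
G (P2): min(5, 2) = 2
E (P1): max(5, 2) = 5
Root (P2): min(12, 5) = 5

5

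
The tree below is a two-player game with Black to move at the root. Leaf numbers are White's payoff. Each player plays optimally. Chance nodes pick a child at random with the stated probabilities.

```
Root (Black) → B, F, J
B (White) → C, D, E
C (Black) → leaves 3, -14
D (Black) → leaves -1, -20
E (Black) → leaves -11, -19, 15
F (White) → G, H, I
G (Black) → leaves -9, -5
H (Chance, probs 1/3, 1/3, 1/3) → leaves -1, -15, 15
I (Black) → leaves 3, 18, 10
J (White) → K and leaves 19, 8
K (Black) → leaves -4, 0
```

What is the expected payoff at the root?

-14

C (Black): min(3, -14) = -14
D (Black): min(-1, -20) = -20
E (Black): min(-11, -19, 15) = -19
B (White): max(-14, -20, -19) = -14
G (Black): min(-9, -5) = -9
H (Chance): 1/3·-1 + 1/3·-15 + 1/3·15 = -0.33
I (Black): min(3, 18, 10) = 3
F (White): max(-9, -0.33, 3) = 3
K (Black): min(-4, 0) = -4
J (White): max(-4, 19, 8) = 19
Root (Black): min(-14, 3, 19) = -14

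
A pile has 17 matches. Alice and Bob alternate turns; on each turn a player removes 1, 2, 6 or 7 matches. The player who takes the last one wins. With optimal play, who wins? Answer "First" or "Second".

W/L table (W = player to move can force a win):
i:   0  1  2  3  4  5  6  7  8  9 10 11 12 13 14 15 16 17
     L  W  W  L  W  W  W  W  L  W  W  L  W  W  W  W  L  W
Position 17 is W, so the first player wins.

First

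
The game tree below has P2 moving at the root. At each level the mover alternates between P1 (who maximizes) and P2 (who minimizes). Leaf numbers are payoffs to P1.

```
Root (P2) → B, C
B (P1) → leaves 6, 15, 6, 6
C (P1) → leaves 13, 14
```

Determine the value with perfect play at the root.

B (P1): max(6, 15, 6, 6) = 15
C (P1): max(13, 14) = 14
Root (P2): min(15, 14) = 14

14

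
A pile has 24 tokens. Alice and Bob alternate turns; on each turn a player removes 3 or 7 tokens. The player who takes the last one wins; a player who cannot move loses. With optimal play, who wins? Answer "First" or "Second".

First

W/L table (W = player to move can force a win):
i:   0  1  2  3  4  5  6  7  8  9 10 11 12 13 14 15 16 17 18 19 20 21 22 23 24
     L  L  L  W  W  W  L  W  W  W  L  L  L  W  W  W  L  W  W  W  L  L  L  W  W
Position 24 is W, so the first player wins.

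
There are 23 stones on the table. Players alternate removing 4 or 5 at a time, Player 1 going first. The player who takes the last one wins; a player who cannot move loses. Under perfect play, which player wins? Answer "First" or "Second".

i:   0  1  2  3  4  5  6  7  8  9 10 11 12 13 14 15 16 17 18 19 20 21 22 23
     L  L  L  L  W  W  W  W  W  L  L  L  L  W  W  W  W  W  L  L  L  L  W  W
Position 23 is W, so the first player wins.

First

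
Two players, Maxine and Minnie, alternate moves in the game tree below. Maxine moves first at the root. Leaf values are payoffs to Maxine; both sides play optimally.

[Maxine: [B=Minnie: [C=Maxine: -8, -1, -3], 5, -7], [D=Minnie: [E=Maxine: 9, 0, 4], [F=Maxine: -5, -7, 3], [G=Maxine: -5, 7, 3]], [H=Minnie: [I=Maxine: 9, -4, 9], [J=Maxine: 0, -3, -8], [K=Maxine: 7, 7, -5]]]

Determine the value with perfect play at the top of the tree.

3

C (Maxine): max(-8, -1, -3) = -1
B (Minnie): min(-1, 5, -7) = -7
E (Maxine): max(9, 0, 4) = 9
F (Maxine): max(-5, -7, 3) = 3
G (Maxine): max(-5, 7, 3) = 7
D (Minnie): min(9, 3, 7) = 3
I (Maxine): max(9, -4, 9) = 9
J (Maxine): max(0, -3, -8) = 0
K (Maxine): max(7, 7, -5) = 7
H (Minnie): min(9, 0, 7) = 0
Root (Maxine): max(-7, 3, 0) = 3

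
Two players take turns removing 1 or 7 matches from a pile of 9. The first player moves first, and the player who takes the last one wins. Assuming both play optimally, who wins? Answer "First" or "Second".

First

Mark each pile size as W (mover wins) or L (mover loses):
i:   0  1  2  3  4  5  6  7  8  9
     L  W  L  W  L  W  L  W  L  W
Position 9 is W, so the first player wins.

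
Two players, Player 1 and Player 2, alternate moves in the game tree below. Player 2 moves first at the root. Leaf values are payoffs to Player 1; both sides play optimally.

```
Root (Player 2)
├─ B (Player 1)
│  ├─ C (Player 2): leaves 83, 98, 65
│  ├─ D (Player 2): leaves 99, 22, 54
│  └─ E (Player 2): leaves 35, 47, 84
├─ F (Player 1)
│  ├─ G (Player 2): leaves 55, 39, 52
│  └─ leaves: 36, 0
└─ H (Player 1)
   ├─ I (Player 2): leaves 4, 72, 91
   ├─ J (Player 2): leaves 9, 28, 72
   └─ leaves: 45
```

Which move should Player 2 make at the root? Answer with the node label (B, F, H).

C (Player 2): min(83, 98, 65) = 65
D (Player 2): min(99, 22, 54) = 22
E (Player 2): min(35, 47, 84) = 35
B (Player 1): max(65, 22, 35) = 65
G (Player 2): min(55, 39, 52) = 39
F (Player 1): max(39, 36, 0) = 39
I (Player 2): min(4, 72, 91) = 4
J (Player 2): min(9, 28, 72) = 9
H (Player 1): max(4, 9, 45) = 45
Root (Player 2): min(65, 39, 45) = 39
Player 2 picks the child with the lowest value: F (value 39).

F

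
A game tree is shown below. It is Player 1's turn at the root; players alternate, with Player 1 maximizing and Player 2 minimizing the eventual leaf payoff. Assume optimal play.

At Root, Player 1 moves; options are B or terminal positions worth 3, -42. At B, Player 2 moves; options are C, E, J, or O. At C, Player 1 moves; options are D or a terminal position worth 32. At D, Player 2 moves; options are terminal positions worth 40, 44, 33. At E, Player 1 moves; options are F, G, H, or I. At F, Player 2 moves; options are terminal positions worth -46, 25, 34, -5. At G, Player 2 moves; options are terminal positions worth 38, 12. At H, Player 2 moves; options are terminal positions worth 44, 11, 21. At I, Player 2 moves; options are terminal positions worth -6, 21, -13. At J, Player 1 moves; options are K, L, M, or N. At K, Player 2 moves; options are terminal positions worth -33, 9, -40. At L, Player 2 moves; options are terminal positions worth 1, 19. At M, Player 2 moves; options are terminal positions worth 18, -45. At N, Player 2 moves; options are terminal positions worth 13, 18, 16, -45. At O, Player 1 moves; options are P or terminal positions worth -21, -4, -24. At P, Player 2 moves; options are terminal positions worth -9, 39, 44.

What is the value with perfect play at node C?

D: min(40, 44, 33) = 33
C: max(33, 32) = 33

33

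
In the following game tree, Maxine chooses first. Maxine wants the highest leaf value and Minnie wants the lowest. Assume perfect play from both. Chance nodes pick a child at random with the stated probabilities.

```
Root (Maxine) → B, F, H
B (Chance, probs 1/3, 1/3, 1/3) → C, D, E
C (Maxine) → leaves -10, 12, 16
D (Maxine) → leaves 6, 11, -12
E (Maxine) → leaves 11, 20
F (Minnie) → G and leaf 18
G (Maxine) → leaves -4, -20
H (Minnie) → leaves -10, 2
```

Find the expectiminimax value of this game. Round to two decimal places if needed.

C (Maxine): max(-10, 12, 16) = 16
D (Maxine): max(6, 11, -12) = 11
E (Maxine): max(11, 20) = 20
B (Chance): 1/3·16 + 1/3·11 + 1/3·20 = 15.67
G (Maxine): max(-4, -20) = -4
F (Minnie): min(-4, 18) = -4
H (Minnie): min(-10, 2) = -10
Root (Maxine): max(15.67, -4, -10) = 15.67

15.67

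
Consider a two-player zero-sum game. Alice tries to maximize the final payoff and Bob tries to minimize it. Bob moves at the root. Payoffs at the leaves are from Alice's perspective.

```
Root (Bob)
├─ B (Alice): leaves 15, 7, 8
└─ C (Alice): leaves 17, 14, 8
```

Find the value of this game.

B (Alice): max(15, 7, 8) = 15
C (Alice): max(17, 14, 8) = 17
Root (Bob): min(15, 17) = 15

15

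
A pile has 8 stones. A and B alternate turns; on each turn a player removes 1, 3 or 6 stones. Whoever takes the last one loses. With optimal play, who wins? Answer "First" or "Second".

First

Compute winning (W) and losing (L) positions by backward induction:
i:   0  1  2  3  4  5  6  7  8
     W  L  W  L  W  L  W  W  W
Position 8 is W, so the first player wins.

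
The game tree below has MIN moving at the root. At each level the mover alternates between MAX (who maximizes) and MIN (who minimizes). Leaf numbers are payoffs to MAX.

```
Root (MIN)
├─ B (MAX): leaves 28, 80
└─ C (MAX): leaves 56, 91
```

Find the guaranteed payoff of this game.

B (MAX): max(28, 80) = 80
C (MAX): max(56, 91) = 91
Root (MIN): min(80, 91) = 80

80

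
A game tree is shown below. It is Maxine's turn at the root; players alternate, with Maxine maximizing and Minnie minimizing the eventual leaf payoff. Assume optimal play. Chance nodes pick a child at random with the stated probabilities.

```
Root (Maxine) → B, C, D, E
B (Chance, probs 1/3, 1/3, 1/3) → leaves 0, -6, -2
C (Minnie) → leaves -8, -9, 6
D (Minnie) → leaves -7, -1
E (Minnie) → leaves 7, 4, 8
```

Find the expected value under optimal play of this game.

B (Chance): 1/3·0 + 1/3·-6 + 1/3·-2 = -2.67
C (Minnie): min(-8, -9, 6) = -9
D (Minnie): min(-7, -1) = -7
E (Minnie): min(7, 4, 8) = 4
Root (Maxine): max(-2.67, -9, -7, 4) = 4

4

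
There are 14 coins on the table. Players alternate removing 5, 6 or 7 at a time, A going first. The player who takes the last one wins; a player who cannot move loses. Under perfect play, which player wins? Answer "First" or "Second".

Second

Positions where the player to move wins (W) vs loses (L):
i:   0  1  2  3  4  5  6  7  8  9 10 11 12 13 14
     L  L  L  L  L  W  W  W  W  W  W  W  L  L  L
Position 14 is L, so the second player wins.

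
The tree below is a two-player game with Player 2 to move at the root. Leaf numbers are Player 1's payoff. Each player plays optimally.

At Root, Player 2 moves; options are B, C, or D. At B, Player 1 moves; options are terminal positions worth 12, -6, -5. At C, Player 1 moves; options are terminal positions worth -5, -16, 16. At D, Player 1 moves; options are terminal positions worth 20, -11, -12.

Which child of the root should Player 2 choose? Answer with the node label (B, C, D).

B (Player 1): max(12, -6, -5) = 12
C (Player 1): max(-5, -16, 16) = 16
D (Player 1): max(20, -11, -12) = 20
Root (Player 2): min(12, 16, 20) = 12
Player 2 picks the child with the lowest value: B (value 12).

B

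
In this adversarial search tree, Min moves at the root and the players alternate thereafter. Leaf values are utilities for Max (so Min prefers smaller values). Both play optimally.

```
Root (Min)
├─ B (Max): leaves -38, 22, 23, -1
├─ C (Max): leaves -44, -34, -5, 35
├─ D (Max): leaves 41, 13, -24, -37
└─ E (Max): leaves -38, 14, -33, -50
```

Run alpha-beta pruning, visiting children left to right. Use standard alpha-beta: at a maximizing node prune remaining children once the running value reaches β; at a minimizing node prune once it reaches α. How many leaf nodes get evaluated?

B [α=-∞,β=+∞]: v=23
C [α=-∞,β=23]: v=35
D [α=-∞,β=23]: v=41 after child 1 ≥ β → β-cutoff, skip 3
E [α=-∞,β=23]: v=14
Root [α=-∞,β=+∞]: v=14
Leaves evaluated: 13 of 16.

13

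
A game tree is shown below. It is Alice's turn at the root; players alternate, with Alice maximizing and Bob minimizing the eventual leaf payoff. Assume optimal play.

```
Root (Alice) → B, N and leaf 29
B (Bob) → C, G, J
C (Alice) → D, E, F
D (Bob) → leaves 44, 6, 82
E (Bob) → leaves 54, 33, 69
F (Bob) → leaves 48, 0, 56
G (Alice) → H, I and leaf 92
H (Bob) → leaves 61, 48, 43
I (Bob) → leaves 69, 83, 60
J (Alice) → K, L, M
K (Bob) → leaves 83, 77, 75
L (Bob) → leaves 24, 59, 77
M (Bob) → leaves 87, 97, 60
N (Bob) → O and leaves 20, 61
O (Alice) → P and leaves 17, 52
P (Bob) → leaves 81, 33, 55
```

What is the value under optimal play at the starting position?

D (Bob): min(44, 6, 82) = 6
E (Bob): min(54, 33, 69) = 33
F (Bob): min(48, 0, 56) = 0
C (Alice): max(6, 33, 0) = 33
H (Bob): min(61, 48, 43) = 43
I (Bob): min(69, 83, 60) = 60
G (Alice): max(43, 60, 92) = 92
K (Bob): min(83, 77, 75) = 75
L (Bob): min(24, 59, 77) = 24
M (Bob): min(87, 97, 60) = 60
J (Alice): max(75, 24, 60) = 75
B (Bob): min(33, 92, 75) = 33
P (Bob): min(81, 33, 55) = 33
O (Alice): max(33, 17, 52) = 52
N (Bob): min(52, 20, 61) = 20
Root (Alice): max(33, 20, 29) = 33

33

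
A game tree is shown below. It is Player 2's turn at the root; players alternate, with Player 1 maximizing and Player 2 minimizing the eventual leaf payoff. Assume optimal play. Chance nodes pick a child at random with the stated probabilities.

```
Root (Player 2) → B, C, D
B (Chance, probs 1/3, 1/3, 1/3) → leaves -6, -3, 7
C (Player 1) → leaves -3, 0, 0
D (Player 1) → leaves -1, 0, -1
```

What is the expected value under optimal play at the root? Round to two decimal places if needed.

-0.67

B (Chance): 1/3·-6 + 1/3·-3 + 1/3·7 = -0.67
C (Player 1): max(-3, 0, 0) = 0
D (Player 1): max(-1, 0, -1) = 0
Root (Player 2): min(-0.67, 0, 0) = -0.67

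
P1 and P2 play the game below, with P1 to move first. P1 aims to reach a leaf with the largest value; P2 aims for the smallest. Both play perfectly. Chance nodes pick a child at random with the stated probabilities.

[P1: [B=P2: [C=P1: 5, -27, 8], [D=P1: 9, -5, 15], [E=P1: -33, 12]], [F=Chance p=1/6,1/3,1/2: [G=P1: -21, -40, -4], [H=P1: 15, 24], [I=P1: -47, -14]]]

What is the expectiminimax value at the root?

8

C (P1): max(5, -27, 8) = 8
D (P1): max(9, -5, 15) = 15
E (P1): max(-33, 12) = 12
B (P2): min(8, 15, 12) = 8
G (P1): max(-21, -40, -4) = -4
H (P1): max(15, 24) = 24
I (P1): max(-47, -14) = -14
F (Chance): 1/6·-4 + 1/3·24 + 1/2·-14 = 0.33
Root (P1): max(8, 0.33) = 8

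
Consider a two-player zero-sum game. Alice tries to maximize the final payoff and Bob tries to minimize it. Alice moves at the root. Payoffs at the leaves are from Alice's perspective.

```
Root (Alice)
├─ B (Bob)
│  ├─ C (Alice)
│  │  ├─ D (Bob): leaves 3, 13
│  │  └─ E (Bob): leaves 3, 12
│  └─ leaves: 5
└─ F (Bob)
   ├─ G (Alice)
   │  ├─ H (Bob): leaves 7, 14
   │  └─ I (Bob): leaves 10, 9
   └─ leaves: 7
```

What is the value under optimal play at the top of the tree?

7

D (Bob): min(3, 13) = 3
E (Bob): min(3, 12) = 3
C (Alice): max(3, 3) = 3
B (Bob): min(3, 5) = 3
H (Bob): min(7, 14) = 7
I (Bob): min(10, 9) = 9
G (Alice): max(7, 9) = 9
F (Bob): min(9, 7) = 7
Root (Alice): max(3, 7) = 7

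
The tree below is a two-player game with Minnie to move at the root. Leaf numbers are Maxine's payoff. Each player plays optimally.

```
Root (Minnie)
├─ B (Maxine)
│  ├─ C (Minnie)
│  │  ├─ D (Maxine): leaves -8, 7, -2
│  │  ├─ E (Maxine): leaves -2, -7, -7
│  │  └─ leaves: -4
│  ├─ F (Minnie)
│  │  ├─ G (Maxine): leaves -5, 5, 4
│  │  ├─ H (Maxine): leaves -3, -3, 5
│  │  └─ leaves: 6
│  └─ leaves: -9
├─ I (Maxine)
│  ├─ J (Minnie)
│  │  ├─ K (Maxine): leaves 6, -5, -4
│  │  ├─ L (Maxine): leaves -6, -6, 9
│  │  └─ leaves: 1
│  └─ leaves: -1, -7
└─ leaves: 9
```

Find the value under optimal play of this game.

1

D (Maxine): max(-8, 7, -2) = 7
E (Maxine): max(-2, -7, -7) = -2
C (Minnie): min(7, -2, -4) = -4
G (Maxine): max(-5, 5, 4) = 5
H (Maxine): max(-3, -3, 5) = 5
F (Minnie): min(5, 5, 6) = 5
B (Maxine): max(-4, 5, -9) = 5
K (Maxine): max(6, -5, -4) = 6
L (Maxine): max(-6, -6, 9) = 9
J (Minnie): min(6, 9, 1) = 1
I (Maxine): max(1, -1, -7) = 1
Root (Minnie): min(5, 1, 9) = 1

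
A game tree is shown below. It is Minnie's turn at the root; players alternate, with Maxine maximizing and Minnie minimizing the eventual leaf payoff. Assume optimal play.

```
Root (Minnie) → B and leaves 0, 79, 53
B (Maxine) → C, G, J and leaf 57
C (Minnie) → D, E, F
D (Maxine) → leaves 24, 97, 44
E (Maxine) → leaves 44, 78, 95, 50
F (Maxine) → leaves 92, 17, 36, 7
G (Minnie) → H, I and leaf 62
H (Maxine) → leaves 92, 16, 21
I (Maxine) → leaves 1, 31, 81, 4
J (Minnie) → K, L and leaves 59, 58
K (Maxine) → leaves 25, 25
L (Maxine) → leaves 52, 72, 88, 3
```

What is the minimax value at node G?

H: max(92, 16, 21) = 92
I: max(1, 31, 81, 4) = 81
G: min(92, 81, 62) = 62

62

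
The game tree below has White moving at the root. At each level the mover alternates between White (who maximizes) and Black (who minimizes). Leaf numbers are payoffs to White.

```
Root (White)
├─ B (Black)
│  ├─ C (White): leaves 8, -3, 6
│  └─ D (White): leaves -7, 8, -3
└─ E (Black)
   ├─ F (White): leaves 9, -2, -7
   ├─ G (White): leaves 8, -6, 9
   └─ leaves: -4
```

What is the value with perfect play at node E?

-4

F: max(9, -2, -7) = 9
G: max(8, -6, 9) = 9
E: min(9, 9, -4) = -4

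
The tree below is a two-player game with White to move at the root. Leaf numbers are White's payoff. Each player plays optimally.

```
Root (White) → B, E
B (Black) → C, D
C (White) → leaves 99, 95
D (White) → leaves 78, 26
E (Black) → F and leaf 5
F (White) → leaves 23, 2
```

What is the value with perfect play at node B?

C: max(99, 95) = 99
D: max(78, 26) = 78
B: min(99, 78) = 78

78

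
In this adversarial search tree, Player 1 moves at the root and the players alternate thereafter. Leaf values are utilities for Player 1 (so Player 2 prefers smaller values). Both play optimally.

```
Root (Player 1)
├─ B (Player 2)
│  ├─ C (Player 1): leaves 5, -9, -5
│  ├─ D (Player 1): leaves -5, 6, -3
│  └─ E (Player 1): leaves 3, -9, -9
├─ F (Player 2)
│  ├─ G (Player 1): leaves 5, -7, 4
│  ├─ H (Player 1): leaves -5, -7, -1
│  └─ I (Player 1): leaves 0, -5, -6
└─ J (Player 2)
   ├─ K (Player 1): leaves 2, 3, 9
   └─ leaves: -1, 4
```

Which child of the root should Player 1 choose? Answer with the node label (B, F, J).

B

C (Player 1): max(5, -9, -5) = 5
D (Player 1): max(-5, 6, -3) = 6
E (Player 1): max(3, -9, -9) = 3
B (Player 2): min(5, 6, 3) = 3
G (Player 1): max(5, -7, 4) = 5
H (Player 1): max(-5, -7, -1) = -1
I (Player 1): max(0, -5, -6) = 0
F (Player 2): min(5, -1, 0) = -1
K (Player 1): max(2, 3, 9) = 9
J (Player 2): min(9, -1, 4) = -1
Root (Player 1): max(3, -1, -1) = 3
Player 1 picks the child with the highest value: B (value 3).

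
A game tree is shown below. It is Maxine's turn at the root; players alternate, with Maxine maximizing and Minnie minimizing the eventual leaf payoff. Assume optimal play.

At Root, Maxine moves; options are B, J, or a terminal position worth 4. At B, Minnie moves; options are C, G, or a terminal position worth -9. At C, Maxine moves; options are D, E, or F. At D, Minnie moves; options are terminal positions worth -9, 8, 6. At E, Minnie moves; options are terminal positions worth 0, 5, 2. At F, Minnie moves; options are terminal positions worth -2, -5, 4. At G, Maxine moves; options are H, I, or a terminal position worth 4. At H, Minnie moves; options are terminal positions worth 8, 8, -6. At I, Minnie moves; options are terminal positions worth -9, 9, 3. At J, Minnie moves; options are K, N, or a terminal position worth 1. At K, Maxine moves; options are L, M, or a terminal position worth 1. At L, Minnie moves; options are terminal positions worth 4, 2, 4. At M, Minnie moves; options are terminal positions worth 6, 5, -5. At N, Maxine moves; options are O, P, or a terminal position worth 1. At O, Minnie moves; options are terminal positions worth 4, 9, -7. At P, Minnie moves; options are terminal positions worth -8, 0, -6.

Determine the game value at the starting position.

4

D (Minnie): min(-9, 8, 6) = -9
E (Minnie): min(0, 5, 2) = 0
F (Minnie): min(-2, -5, 4) = -5
C (Maxine): max(-9, 0, -5) = 0
H (Minnie): min(8, 8, -6) = -6
I (Minnie): min(-9, 9, 3) = -9
G (Maxine): max(-6, -9, 4) = 4
B (Minnie): min(0, 4, -9) = -9
L (Minnie): min(4, 2, 4) = 2
M (Minnie): min(6, 5, -5) = -5
K (Maxine): max(2, -5, 1) = 2
O (Minnie): min(4, 9, -7) = -7
P (Minnie): min(-8, 0, -6) = -8
N (Maxine): max(-7, -8, 1) = 1
J (Minnie): min(2, 1, 1) = 1
Root (Maxine): max(-9, 1, 4) = 4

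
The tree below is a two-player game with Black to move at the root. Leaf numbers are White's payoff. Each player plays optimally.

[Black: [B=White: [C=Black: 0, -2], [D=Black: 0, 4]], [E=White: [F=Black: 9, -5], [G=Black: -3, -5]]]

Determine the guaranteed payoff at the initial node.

-5

C (Black): min(0, -2) = -2
D (Black): min(0, 4) = 0
B (White): max(-2, 0) = 0
F (Black): min(9, -5) = -5
G (Black): min(-3, -5) = -5
E (White): max(-5, -5) = -5
Root (Black): min(0, -5) = -5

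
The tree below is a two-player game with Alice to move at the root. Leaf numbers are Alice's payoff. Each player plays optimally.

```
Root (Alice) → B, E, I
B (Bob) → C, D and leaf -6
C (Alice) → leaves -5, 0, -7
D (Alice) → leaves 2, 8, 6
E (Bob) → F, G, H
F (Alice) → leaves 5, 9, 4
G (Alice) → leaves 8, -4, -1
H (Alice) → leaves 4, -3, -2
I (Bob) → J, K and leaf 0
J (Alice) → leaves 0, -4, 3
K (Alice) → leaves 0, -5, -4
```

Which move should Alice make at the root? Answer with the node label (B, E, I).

C (Alice): max(-5, 0, -7) = 0
D (Alice): max(2, 8, 6) = 8
B (Bob): min(0, 8, -6) = -6
F (Alice): max(5, 9, 4) = 9
G (Alice): max(8, -4, -1) = 8
H (Alice): max(4, -3, -2) = 4
E (Bob): min(9, 8, 4) = 4
J (Alice): max(0, -4, 3) = 3
K (Alice): max(0, -5, -4) = 0
I (Bob): min(3, 0, 0) = 0
Root (Alice): max(-6, 4, 0) = 4
Alice picks the child with the highest value: E (value 4).

E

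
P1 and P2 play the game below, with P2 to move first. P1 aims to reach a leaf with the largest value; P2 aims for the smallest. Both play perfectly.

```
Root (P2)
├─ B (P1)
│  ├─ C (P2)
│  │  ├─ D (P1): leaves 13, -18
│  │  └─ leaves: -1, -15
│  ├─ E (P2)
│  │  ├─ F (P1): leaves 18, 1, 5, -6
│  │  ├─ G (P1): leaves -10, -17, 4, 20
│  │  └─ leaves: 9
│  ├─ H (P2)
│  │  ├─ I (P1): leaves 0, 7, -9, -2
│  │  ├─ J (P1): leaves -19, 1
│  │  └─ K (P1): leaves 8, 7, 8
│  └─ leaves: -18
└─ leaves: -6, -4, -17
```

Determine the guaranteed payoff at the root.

-17

D (P1): max(13, -18) = 13
C (P2): min(13, -1, -15) = -15
F (P1): max(18, 1, 5, -6) = 18
G (P1): max(-10, -17, 4, 20) = 20
E (P2): min(18, 20, 9) = 9
I (P1): max(0, 7, -9, -2) = 7
J (P1): max(-19, 1) = 1
K (P1): max(8, 7, 8) = 8
H (P2): min(7, 1, 8) = 1
B (P1): max(-15, 9, 1, -18) = 9
Root (P2): min(9, -6, -4, -17) = -17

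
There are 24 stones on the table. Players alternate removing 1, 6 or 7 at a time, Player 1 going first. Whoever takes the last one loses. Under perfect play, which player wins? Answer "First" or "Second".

i:   0  1  2  3  4  5  6  7  8  9 10 11 12 13 14 15 16 17 18 19 20 21 22 23 24
     W  L  W  L  W  L  W  W  W  W  W  W  W  L  W  L  W  L  W  W  W  W  W  W  W
Position 24 is W, so the first player wins.

First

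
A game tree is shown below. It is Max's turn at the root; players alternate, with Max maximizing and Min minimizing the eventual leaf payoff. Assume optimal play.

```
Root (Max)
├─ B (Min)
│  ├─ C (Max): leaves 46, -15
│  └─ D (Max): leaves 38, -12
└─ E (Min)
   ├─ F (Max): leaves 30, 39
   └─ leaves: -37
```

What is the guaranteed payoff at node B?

C: max(46, -15) = 46
D: max(38, -12) = 38
B: min(46, 38) = 38

38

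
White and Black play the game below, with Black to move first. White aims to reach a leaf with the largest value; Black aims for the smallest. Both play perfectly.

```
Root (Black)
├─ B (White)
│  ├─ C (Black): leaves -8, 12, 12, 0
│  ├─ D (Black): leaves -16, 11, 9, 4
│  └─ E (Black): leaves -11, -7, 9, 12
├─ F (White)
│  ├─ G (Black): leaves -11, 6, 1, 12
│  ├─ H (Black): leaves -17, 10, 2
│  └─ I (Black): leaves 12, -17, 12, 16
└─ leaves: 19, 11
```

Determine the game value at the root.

-11

C (Black): min(-8, 12, 12, 0) = -8
D (Black): min(-16, 11, 9, 4) = -16
E (Black): min(-11, -7, 9, 12) = -11
B (White): max(-8, -16, -11) = -8
G (Black): min(-11, 6, 1, 12) = -11
H (Black): min(-17, 10, 2) = -17
I (Black): min(12, -17, 12, 16) = -17
F (White): max(-11, -17, -17) = -11
Root (Black): min(-8, -11, 19, 11) = -11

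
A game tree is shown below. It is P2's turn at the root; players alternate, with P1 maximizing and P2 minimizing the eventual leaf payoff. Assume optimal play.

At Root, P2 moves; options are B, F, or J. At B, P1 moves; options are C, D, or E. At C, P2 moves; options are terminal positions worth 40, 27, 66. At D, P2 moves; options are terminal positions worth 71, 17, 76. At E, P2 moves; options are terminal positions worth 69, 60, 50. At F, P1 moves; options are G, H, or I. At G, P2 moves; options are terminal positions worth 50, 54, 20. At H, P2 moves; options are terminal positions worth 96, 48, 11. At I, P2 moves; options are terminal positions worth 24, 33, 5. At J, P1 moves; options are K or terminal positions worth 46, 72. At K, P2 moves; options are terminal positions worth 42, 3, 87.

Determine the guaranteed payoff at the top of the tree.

C (P2): min(40, 27, 66) = 27
D (P2): min(71, 17, 76) = 17
E (P2): min(69, 60, 50) = 50
B (P1): max(27, 17, 50) = 50
G (P2): min(50, 54, 20) = 20
H (P2): min(96, 48, 11) = 11
I (P2): min(24, 33, 5) = 5
F (P1): max(20, 11, 5) = 20
K (P2): min(42, 3, 87) = 3
J (P1): max(3, 46, 72) = 72
Root (P2): min(50, 20, 72) = 20

20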